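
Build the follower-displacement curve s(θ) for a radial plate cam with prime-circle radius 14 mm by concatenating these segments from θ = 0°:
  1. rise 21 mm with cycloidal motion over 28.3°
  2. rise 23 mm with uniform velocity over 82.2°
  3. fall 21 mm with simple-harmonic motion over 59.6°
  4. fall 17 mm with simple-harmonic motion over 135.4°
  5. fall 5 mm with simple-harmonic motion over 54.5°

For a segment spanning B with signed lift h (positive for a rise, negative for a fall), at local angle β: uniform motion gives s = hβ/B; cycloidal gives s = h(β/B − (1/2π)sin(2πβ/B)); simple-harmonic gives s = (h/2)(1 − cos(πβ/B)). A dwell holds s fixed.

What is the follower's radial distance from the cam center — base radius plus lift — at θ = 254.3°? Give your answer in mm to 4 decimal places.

seg 1 [0°–28.3°] cycloidal, h=21: full span → s += 21 → s = 21.0000
seg 2 [28.3°–110.5°] uniform, h=23: full span → s += 23 → s = 44.0000
seg 3 [110.5°–170.1°] simple-harmonic, h=-21: full span → s += -21 → s = 23.0000
seg 4 [170.1°–305.5°] simple-harmonic, h=-17: θ=254.3° here. β=84.2, B=135.4. -17/2·(1 − cos(π·0.6219)) = -11.6752 → s = 11.3248
radial distance = base radius + s = 14 + 11.3248 = 25.3248

25.3248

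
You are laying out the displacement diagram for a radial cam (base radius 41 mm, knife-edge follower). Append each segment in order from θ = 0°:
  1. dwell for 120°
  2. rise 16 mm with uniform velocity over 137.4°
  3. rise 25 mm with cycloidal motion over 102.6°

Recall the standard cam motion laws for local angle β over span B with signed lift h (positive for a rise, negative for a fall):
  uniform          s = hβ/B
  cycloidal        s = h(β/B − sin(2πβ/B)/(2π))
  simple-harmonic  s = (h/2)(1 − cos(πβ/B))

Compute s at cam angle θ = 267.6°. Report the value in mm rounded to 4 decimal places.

seg 1 [0°–120°] dwell: s stays 0.0000
seg 2 [120°–257.4°] uniform, h=16: full span → s += 16 → s = 16.0000
seg 3 [257.4°–360°] cycloidal, h=25: θ=267.6° here. β=10.2, B=102.6. 25·(0.0994 − sin(2π·0.0994)/(2π)) = 0.1585 → s = 16.1585

16.1585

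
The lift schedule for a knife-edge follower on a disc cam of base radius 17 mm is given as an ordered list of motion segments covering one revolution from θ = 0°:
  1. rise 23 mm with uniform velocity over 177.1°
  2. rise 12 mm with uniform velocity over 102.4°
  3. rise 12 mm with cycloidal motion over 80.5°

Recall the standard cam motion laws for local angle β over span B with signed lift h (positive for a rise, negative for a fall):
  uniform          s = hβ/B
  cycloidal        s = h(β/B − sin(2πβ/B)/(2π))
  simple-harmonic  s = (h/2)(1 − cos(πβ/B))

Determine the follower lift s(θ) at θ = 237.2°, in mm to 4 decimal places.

seg 1 [0°–177.1°] uniform, h=23: full span → s += 23 → s = 23.0000
seg 2 [177.1°–279.5°] uniform, h=12: θ=237.2° here. β=60.1, B=102.4. 12·60.1/102.4 = 7.0430 → s = 30.0430

30.0430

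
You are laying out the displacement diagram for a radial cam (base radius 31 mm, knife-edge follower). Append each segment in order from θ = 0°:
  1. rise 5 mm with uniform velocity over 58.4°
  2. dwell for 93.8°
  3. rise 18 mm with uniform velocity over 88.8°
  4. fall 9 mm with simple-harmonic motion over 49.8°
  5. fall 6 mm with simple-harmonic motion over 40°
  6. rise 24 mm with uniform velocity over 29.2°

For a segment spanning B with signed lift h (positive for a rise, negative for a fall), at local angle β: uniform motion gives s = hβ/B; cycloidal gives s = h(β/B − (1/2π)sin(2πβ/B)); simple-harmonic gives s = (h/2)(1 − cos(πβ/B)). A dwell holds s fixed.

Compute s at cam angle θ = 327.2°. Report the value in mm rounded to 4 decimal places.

seg 1 [0°–58.4°] uniform, h=5: full span → s += 5 → s = 5.0000
seg 2 [58.4°–152.2°] dwell: s stays 5.0000
seg 3 [152.2°–241°] uniform, h=18: full span → s += 18 → s = 23.0000
seg 4 [241°–290.8°] simple-harmonic, h=-9: full span → s += -9 → s = 14.0000
seg 5 [290.8°–330.8°] simple-harmonic, h=-6: θ=327.2° here. β=36.4, B=40. -6/2·(1 − cos(π·0.9100)) = -5.8809 → s = 8.1191

8.1191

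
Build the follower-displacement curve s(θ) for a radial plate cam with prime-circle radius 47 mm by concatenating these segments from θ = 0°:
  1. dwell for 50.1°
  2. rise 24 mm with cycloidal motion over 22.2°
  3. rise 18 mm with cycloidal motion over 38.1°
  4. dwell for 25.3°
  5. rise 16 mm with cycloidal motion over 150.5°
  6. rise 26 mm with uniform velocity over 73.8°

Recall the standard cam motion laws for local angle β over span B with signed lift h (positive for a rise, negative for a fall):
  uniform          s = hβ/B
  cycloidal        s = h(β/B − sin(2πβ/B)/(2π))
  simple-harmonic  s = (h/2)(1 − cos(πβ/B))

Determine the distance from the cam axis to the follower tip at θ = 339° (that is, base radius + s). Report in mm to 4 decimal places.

seg 1 [0°–50.1°] dwell: s stays 0.0000
seg 2 [50.1°–72.3°] cycloidal, h=24: full span → s += 24 → s = 24.0000
seg 3 [72.3°–110.4°] cycloidal, h=18: full span → s += 18 → s = 42.0000
seg 4 [110.4°–135.7°] dwell: s stays 42.0000
seg 5 [135.7°–286.2°] cycloidal, h=16: full span → s += 16 → s = 58.0000
seg 6 [286.2°–360°] uniform, h=26: θ=339° here. β=52.8, B=73.8. 26·52.8/73.8 = 18.6016 → s = 76.6016
radial distance = base radius + s = 47 + 76.6016 = 123.6016

123.6016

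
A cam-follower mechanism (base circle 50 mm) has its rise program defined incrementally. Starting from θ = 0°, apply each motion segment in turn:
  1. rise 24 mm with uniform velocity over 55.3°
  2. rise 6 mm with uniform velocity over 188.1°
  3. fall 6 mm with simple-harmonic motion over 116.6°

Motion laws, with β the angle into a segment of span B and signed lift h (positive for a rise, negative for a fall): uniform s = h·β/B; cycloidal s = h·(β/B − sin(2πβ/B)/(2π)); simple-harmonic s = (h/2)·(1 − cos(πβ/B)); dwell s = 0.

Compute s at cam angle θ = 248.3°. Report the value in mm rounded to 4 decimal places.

seg 1 [0°–55.3°] uniform, h=24: full span → s += 24 → s = 24.0000
seg 2 [55.3°–243.4°] uniform, h=6: full span → s += 6 → s = 30.0000
seg 3 [243.4°–360°] simple-harmonic, h=-6: θ=248.3° here. β=4.9, B=116.6. -6/2·(1 − cos(π·0.0420)) = -0.0261 → s = 29.9739

29.9739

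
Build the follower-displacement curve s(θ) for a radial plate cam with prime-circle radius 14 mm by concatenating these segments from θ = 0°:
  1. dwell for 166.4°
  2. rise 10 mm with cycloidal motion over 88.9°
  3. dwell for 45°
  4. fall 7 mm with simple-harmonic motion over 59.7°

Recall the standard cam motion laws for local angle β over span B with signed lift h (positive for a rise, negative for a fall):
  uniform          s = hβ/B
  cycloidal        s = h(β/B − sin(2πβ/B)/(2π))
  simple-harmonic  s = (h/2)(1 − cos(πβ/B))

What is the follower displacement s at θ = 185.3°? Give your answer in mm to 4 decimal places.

seg 1 [0°–166.4°] dwell: s stays 0.0000
seg 2 [166.4°–255.3°] cycloidal, h=10: θ=185.3° here. β=18.9, B=88.9. 10·(0.2126 − sin(2π·0.2126)/(2π)) = 0.5782 → s = 0.5782

0.5782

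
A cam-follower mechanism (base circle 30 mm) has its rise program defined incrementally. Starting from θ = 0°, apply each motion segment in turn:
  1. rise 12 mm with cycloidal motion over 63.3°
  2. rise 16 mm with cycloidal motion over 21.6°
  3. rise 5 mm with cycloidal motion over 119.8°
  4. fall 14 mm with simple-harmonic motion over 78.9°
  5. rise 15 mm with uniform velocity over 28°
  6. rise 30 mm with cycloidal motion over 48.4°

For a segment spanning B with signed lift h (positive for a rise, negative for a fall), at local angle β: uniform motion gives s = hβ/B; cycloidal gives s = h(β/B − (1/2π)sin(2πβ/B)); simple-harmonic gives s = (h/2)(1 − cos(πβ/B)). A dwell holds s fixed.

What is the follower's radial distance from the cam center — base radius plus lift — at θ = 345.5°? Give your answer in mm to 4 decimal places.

seg 1 [0°–63.3°] cycloidal, h=12: full span → s += 12 → s = 12.0000
seg 2 [63.3°–84.9°] cycloidal, h=16: full span → s += 16 → s = 28.0000
seg 3 [84.9°–204.7°] cycloidal, h=5: full span → s += 5 → s = 33.0000
seg 4 [204.7°–283.6°] simple-harmonic, h=-14: full span → s += -14 → s = 19.0000
seg 5 [283.6°–311.6°] uniform, h=15: full span → s += 15 → s = 34.0000
seg 6 [311.6°–360°] cycloidal, h=30: θ=345.5° here. β=33.9, B=48.4. 30·(0.7004 − sin(2π·0.7004)/(2π)) = 25.5572 → s = 59.5572
radial distance = base radius + s = 30 + 59.5572 = 89.5572

89.5572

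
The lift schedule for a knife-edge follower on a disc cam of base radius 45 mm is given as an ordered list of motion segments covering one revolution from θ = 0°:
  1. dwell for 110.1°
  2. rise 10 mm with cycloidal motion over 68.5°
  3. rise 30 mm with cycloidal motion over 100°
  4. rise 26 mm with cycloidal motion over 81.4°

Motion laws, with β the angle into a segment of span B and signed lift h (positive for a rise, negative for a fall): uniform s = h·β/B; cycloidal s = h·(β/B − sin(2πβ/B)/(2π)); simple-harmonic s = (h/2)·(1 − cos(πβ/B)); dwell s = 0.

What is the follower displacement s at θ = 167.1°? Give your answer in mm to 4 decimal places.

seg 1 [0°–110.1°] dwell: s stays 0.0000
seg 2 [110.1°–178.6°] cycloidal, h=10: θ=167.1° here. β=57, B=68.5. 10·(0.8321 − sin(2π·0.8321)/(2π)) = 9.7055 → s = 9.7055

9.7055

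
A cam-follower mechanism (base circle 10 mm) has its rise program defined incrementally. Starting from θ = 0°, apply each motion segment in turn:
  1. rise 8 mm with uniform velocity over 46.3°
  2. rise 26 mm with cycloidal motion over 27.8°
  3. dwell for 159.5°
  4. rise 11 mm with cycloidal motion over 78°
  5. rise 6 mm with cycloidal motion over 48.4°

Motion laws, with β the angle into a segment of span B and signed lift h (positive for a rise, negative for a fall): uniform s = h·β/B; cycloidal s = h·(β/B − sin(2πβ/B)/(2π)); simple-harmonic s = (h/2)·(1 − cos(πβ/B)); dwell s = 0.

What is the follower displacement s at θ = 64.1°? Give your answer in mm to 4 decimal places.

seg 1 [0°–46.3°] uniform, h=8: full span → s += 8 → s = 8.0000
seg 2 [46.3°–74.1°] cycloidal, h=26: θ=64.1° here. β=17.8, B=27.8. 26·(0.6403 − sin(2π·0.6403)/(2π)) = 19.8407 → s = 27.8407

27.8407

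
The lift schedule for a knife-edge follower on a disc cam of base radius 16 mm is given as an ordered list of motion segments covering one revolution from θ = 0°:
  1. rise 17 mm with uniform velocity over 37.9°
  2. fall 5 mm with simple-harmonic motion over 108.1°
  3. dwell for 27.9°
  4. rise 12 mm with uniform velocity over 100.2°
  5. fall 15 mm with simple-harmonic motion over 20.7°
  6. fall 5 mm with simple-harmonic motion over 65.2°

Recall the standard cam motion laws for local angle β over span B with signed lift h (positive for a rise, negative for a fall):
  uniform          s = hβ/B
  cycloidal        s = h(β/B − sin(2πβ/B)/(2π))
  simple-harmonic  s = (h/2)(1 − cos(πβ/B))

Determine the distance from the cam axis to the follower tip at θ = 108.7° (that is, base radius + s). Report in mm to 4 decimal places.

seg 1 [0°–37.9°] uniform, h=17: full span → s += 17 → s = 17.0000
seg 2 [37.9°–146°] simple-harmonic, h=-5: θ=108.7° here. β=70.8, B=108.1. -5/2·(1 − cos(π·0.6549)) = -3.6695 → s = 13.3305
radial distance = base radius + s = 16 + 13.3305 = 29.3305

29.3305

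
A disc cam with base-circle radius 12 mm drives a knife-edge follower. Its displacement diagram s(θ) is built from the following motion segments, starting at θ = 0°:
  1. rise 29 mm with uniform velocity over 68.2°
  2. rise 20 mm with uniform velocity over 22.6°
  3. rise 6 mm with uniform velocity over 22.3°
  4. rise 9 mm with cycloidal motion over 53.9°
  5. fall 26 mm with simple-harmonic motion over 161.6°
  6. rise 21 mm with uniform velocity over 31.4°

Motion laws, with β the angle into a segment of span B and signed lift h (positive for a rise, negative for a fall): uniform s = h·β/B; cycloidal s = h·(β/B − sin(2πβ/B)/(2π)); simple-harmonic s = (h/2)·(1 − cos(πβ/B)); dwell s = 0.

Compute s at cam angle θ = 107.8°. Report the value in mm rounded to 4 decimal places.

seg 1 [0°–68.2°] uniform, h=29: full span → s += 29 → s = 29.0000
seg 2 [68.2°–90.8°] uniform, h=20: full span → s += 20 → s = 49.0000
seg 3 [90.8°–113.1°] uniform, h=6: θ=107.8° here. β=17, B=22.3. 6·17/22.3 = 4.5740 → s = 53.5740

53.5740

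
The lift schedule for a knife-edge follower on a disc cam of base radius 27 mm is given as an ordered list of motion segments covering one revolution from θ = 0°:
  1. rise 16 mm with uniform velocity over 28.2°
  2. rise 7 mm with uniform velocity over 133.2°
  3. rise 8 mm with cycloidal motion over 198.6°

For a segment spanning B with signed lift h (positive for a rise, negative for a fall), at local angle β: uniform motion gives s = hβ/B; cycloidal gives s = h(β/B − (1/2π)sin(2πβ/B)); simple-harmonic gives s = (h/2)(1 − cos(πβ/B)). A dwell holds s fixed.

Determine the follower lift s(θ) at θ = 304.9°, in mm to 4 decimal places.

seg 1 [0°–28.2°] uniform, h=16: full span → s += 16 → s = 16.0000
seg 2 [28.2°–161.4°] uniform, h=7: full span → s += 7 → s = 23.0000
seg 3 [161.4°–360°] cycloidal, h=8: θ=304.9° here. β=143.5, B=198.6. 8·(0.7226 − sin(2π·0.7226)/(2π)) = 7.0348 → s = 30.0348

30.0348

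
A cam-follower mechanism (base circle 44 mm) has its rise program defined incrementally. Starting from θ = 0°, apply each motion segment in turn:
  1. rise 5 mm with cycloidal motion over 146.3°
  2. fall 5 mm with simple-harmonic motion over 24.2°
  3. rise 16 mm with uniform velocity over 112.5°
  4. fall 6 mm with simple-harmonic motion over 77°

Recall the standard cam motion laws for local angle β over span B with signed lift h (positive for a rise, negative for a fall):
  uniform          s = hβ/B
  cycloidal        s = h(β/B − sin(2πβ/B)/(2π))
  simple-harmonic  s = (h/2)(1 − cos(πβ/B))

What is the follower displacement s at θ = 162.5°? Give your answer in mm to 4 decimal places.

seg 1 [0°–146.3°] cycloidal, h=5: full span → s += 5 → s = 5.0000
seg 2 [146.3°–170.5°] simple-harmonic, h=-5: θ=162.5° here. β=16.2, B=24.2. -5/2·(1 − cos(π·0.6694)) = -3.7687 → s = 1.2313

1.2313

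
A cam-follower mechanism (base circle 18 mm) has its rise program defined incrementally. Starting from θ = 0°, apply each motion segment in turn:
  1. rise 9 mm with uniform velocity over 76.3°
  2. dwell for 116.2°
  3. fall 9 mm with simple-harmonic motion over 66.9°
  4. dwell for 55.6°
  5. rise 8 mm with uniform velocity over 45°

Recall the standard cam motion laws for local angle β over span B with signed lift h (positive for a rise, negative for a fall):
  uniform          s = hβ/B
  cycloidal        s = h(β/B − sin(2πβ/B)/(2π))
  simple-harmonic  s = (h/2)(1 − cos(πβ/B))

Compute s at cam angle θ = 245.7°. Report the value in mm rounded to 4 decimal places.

seg 1 [0°–76.3°] uniform, h=9: full span → s += 9 → s = 9.0000
seg 2 [76.3°–192.5°] dwell: s stays 9.0000
seg 3 [192.5°–259.4°] simple-harmonic, h=-9: θ=245.7° here. β=53.2, B=66.9. -9/2·(1 − cos(π·0.7952)) = -8.1004 → s = 0.8996

0.8996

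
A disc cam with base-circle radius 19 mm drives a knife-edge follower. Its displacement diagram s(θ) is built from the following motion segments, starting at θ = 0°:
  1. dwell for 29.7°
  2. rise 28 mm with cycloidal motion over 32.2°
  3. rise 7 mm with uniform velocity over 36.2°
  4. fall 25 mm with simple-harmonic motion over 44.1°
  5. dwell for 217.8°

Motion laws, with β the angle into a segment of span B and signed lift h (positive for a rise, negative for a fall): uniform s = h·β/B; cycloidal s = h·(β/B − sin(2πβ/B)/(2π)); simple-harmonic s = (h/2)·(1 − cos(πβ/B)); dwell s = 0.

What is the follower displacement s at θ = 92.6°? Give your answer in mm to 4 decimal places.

seg 1 [0°–29.7°] dwell: s stays 0.0000
seg 2 [29.7°–61.9°] cycloidal, h=28: full span → s += 28 → s = 28.0000
seg 3 [61.9°–98.1°] uniform, h=7: θ=92.6° here. β=30.7, B=36.2. 7·30.7/36.2 = 5.9365 → s = 33.9365

33.9365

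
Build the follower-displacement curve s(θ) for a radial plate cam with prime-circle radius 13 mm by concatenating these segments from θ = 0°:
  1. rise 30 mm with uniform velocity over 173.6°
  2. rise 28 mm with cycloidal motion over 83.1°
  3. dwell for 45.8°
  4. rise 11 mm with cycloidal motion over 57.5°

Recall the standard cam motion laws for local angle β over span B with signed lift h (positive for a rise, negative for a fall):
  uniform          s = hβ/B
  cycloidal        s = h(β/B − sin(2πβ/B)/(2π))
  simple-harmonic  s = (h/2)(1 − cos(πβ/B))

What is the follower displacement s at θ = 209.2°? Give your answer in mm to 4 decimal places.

seg 1 [0°–173.6°] uniform, h=30: full span → s += 30 → s = 30.0000
seg 2 [173.6°–256.7°] cycloidal, h=28: θ=209.2° here. β=35.6, B=83.1. 28·(0.4284 − sin(2π·0.4284)/(2π)) = 10.0573 → s = 40.0573

40.0573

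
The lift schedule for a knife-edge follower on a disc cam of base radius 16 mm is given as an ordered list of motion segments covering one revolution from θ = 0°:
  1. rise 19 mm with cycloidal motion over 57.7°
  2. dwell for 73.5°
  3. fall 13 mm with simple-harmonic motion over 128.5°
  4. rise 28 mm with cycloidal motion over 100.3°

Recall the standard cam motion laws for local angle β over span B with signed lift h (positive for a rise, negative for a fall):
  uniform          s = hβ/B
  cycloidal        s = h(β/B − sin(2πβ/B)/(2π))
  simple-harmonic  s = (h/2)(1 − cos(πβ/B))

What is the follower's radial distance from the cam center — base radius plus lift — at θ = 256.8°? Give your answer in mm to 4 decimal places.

seg 1 [0°–57.7°] cycloidal, h=19: full span → s += 19 → s = 19.0000
seg 2 [57.7°–131.2°] dwell: s stays 19.0000
seg 3 [131.2°–259.7°] simple-harmonic, h=-13: θ=256.8° here. β=125.6, B=128.5. -13/2·(1 − cos(π·0.9774)) = -12.9837 → s = 6.0163
radial distance = base radius + s = 16 + 6.0163 = 22.0163

22.0163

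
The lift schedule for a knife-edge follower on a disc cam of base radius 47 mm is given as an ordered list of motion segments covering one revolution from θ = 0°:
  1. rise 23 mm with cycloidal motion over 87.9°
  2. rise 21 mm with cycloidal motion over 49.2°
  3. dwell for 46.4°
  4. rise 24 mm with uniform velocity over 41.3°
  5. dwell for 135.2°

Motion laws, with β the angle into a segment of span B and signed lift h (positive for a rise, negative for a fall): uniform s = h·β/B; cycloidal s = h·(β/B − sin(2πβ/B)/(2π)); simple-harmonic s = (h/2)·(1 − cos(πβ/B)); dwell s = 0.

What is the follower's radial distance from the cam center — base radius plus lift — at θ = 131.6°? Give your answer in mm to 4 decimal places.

seg 1 [0°–87.9°] cycloidal, h=23: full span → s += 23 → s = 23.0000
seg 2 [87.9°–137.1°] cycloidal, h=21: θ=131.6° here. β=43.7, B=49.2. 21·(0.8882 − sin(2π·0.8882)/(2π)) = 20.8117 → s = 43.8117
radial distance = base radius + s = 47 + 43.8117 = 90.8117

90.8117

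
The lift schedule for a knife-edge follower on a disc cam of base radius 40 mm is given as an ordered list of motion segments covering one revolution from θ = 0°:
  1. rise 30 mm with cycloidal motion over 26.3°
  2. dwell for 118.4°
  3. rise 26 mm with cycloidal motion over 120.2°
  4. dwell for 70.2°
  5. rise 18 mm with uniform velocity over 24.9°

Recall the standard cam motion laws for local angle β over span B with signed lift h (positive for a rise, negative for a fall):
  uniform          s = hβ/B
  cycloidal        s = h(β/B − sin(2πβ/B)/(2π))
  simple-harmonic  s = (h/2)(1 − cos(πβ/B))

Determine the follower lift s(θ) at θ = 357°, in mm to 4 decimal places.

seg 1 [0°–26.3°] cycloidal, h=30: full span → s += 30 → s = 30.0000
seg 2 [26.3°–144.7°] dwell: s stays 30.0000
seg 3 [144.7°–264.9°] cycloidal, h=26: full span → s += 26 → s = 56.0000
seg 4 [264.9°–335.1°] dwell: s stays 56.0000
seg 5 [335.1°–360°] uniform, h=18: θ=357° here. β=21.9, B=24.9. 18·21.9/24.9 = 15.8313 → s = 71.8313

71.8313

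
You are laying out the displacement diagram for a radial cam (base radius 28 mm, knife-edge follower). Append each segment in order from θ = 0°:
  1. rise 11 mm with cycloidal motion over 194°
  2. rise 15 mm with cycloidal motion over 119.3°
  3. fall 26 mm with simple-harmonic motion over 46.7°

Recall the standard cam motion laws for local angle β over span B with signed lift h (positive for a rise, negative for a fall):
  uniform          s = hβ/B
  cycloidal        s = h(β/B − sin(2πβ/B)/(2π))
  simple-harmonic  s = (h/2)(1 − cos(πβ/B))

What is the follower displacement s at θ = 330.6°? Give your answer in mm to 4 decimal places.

seg 1 [0°–194°] cycloidal, h=11: full span → s += 11 → s = 11.0000
seg 2 [194°–313.3°] cycloidal, h=15: full span → s += 15 → s = 26.0000
seg 3 [313.3°–360°] simple-harmonic, h=-26: θ=330.6° here. β=17.3, B=46.7. -26/2·(1 − cos(π·0.3704)) = -7.8539 → s = 18.1461

18.1461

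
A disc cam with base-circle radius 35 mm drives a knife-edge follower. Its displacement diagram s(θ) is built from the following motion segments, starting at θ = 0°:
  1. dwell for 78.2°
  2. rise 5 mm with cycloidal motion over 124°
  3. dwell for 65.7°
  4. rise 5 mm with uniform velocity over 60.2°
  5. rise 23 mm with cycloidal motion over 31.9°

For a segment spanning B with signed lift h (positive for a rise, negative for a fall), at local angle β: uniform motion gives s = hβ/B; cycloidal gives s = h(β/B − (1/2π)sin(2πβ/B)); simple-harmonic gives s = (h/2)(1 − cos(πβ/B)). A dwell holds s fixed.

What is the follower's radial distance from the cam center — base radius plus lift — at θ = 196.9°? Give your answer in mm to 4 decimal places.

seg 1 [0°–78.2°] dwell: s stays 0.0000
seg 2 [78.2°–202.2°] cycloidal, h=5: θ=196.9° here. β=118.7, B=124. 5·(0.9573 − sin(2π·0.9573)/(2π)) = 4.9974 → s = 4.9974
radial distance = base radius + s = 35 + 4.9974 = 39.9974

39.9974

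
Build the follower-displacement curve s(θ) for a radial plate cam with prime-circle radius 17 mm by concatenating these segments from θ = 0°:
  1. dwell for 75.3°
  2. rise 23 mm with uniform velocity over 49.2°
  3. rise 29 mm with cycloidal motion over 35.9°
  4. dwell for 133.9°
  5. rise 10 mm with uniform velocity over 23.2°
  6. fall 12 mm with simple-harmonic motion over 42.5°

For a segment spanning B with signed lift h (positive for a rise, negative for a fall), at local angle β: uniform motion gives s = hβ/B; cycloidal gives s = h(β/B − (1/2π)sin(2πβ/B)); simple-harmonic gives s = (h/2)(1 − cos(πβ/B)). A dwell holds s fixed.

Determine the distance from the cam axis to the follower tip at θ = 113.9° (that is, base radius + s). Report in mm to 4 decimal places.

seg 1 [0°–75.3°] dwell: s stays 0.0000
seg 2 [75.3°–124.5°] uniform, h=23: θ=113.9° here. β=38.6, B=49.2. 23·38.6/49.2 = 18.0447 → s = 18.0447
radial distance = base radius + s = 17 + 18.0447 = 35.0447

35.0447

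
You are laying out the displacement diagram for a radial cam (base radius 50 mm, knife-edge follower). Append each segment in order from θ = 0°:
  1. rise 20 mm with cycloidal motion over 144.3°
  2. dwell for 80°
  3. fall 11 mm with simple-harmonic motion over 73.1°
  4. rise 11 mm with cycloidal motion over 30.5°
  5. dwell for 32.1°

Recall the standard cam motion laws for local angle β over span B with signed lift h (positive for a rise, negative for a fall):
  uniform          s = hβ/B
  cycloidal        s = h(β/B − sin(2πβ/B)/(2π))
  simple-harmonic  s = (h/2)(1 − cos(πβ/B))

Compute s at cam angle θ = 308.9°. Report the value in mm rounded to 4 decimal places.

seg 1 [0°–144.3°] cycloidal, h=20: full span → s += 20 → s = 20.0000
seg 2 [144.3°–224.3°] dwell: s stays 20.0000
seg 3 [224.3°–297.4°] simple-harmonic, h=-11: full span → s += -11 → s = 9.0000
seg 4 [297.4°–327.9°] cycloidal, h=11: θ=308.9° here. β=11.5, B=30.5. 11·(0.3770 − sin(2π·0.3770)/(2π)) = 2.9256 → s = 11.9256

11.9256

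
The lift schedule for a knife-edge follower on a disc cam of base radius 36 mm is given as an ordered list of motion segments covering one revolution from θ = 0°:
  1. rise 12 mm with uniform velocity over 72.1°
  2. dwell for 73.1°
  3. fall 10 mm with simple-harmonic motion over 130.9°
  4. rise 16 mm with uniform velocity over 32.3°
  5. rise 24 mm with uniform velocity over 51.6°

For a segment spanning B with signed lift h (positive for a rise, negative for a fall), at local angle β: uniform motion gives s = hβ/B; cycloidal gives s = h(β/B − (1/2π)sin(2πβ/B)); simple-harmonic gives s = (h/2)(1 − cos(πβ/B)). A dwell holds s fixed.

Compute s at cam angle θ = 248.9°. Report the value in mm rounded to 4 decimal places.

seg 1 [0°–72.1°] uniform, h=12: full span → s += 12 → s = 12.0000
seg 2 [72.1°–145.2°] dwell: s stays 12.0000
seg 3 [145.2°–276.1°] simple-harmonic, h=-10: θ=248.9° here. β=103.7, B=130.9. -10/2·(1 − cos(π·0.7922)) = -8.9719 → s = 3.0281

3.0281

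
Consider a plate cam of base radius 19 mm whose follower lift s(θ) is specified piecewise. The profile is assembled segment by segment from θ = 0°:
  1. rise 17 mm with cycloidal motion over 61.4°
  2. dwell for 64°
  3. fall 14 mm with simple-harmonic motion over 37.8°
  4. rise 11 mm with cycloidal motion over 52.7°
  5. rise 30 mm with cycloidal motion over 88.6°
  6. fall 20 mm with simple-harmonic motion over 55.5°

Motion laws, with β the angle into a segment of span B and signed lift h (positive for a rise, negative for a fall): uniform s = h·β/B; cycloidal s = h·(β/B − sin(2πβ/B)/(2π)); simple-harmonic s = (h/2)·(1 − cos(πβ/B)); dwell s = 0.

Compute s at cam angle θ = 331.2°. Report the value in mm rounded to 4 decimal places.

seg 1 [0°–61.4°] cycloidal, h=17: full span → s += 17 → s = 17.0000
seg 2 [61.4°–125.4°] dwell: s stays 17.0000
seg 3 [125.4°–163.2°] simple-harmonic, h=-14: full span → s += -14 → s = 3.0000
seg 4 [163.2°–215.9°] cycloidal, h=11: full span → s += 11 → s = 14.0000
seg 5 [215.9°–304.5°] cycloidal, h=30: full span → s += 30 → s = 44.0000
seg 6 [304.5°–360°] simple-harmonic, h=-20: θ=331.2° here. β=26.7, B=55.5. -20/2·(1 − cos(π·0.4811)) = -9.4060 → s = 34.5940

34.5940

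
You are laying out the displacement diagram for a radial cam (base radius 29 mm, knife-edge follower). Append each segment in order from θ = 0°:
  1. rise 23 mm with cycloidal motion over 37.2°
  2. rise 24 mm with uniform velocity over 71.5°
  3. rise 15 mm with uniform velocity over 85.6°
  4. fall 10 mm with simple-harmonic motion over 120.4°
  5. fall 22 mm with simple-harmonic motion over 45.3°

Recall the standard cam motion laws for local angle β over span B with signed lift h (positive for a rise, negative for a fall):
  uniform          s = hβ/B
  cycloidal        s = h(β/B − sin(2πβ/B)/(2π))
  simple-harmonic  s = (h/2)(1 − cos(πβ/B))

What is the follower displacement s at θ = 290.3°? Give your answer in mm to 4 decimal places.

seg 1 [0°–37.2°] cycloidal, h=23: full span → s += 23 → s = 23.0000
seg 2 [37.2°–108.7°] uniform, h=24: full span → s += 24 → s = 47.0000
seg 3 [108.7°–194.3°] uniform, h=15: full span → s += 15 → s = 62.0000
seg 4 [194.3°–314.7°] simple-harmonic, h=-10: θ=290.3° here. β=96, B=120.4. -10/2·(1 − cos(π·0.7973)) = -9.0204 → s = 52.9796

52.9796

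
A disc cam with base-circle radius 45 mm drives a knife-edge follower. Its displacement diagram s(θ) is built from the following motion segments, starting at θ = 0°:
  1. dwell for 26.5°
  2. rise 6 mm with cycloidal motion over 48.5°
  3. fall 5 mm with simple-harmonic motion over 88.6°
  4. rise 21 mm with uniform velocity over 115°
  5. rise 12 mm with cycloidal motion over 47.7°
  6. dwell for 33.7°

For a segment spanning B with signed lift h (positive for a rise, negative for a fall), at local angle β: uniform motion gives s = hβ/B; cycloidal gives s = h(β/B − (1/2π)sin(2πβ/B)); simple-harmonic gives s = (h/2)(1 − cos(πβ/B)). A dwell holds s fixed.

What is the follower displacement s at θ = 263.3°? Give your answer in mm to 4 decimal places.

seg 1 [0°–26.5°] dwell: s stays 0.0000
seg 2 [26.5°–75°] cycloidal, h=6: full span → s += 6 → s = 6.0000
seg 3 [75°–163.6°] simple-harmonic, h=-5: full span → s += -5 → s = 1.0000
seg 4 [163.6°–278.6°] uniform, h=21: θ=263.3° here. β=99.7, B=115. 21·99.7/115 = 18.2061 → s = 19.2061

19.2061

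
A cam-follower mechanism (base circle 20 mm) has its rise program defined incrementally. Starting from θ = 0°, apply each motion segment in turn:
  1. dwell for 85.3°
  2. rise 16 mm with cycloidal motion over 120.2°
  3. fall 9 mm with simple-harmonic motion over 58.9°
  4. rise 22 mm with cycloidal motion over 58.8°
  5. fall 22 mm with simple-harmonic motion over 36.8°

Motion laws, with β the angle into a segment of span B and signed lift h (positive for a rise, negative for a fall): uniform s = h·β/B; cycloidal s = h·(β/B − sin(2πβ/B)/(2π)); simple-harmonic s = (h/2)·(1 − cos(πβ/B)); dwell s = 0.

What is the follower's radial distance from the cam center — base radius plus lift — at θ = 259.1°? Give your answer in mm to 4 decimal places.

seg 1 [0°–85.3°] dwell: s stays 0.0000
seg 2 [85.3°–205.5°] cycloidal, h=16: full span → s += 16 → s = 16.0000
seg 3 [205.5°–264.4°] simple-harmonic, h=-9: θ=259.1° here. β=53.6, B=58.9. -9/2·(1 − cos(π·0.9100)) = -8.8214 → s = 7.1786
radial distance = base radius + s = 20 + 7.1786 = 27.1786

27.1786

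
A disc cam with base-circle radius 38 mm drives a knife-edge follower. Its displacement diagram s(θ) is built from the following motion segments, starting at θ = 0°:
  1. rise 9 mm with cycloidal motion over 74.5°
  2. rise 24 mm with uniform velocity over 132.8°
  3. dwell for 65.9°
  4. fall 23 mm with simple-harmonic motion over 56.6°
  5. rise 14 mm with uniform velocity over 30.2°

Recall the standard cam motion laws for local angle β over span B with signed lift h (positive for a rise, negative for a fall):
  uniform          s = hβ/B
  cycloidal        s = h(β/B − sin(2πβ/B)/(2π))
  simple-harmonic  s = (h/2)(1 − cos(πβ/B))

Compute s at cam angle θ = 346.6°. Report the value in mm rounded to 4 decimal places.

seg 1 [0°–74.5°] cycloidal, h=9: full span → s += 9 → s = 9.0000
seg 2 [74.5°–207.3°] uniform, h=24: full span → s += 24 → s = 33.0000
seg 3 [207.3°–273.2°] dwell: s stays 33.0000
seg 4 [273.2°–329.8°] simple-harmonic, h=-23: full span → s += -23 → s = 10.0000
seg 5 [329.8°–360°] uniform, h=14: θ=346.6° here. β=16.8, B=30.2. 14·16.8/30.2 = 7.7881 → s = 17.7881

17.7881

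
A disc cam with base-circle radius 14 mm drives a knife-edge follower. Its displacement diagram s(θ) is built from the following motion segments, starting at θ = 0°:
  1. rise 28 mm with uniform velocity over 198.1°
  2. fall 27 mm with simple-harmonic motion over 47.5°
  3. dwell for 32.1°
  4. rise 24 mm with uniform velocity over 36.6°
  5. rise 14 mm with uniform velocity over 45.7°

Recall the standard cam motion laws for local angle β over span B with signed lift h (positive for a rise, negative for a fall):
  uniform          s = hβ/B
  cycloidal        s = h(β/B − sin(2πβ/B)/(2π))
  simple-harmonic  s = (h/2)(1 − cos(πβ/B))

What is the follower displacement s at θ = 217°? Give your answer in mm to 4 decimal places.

seg 1 [0°–198.1°] uniform, h=28: full span → s += 28 → s = 28.0000
seg 2 [198.1°–245.6°] simple-harmonic, h=-27: θ=217° here. β=18.9, B=47.5. -27/2·(1 − cos(π·0.3979)) = -9.2434 → s = 18.7566

18.7566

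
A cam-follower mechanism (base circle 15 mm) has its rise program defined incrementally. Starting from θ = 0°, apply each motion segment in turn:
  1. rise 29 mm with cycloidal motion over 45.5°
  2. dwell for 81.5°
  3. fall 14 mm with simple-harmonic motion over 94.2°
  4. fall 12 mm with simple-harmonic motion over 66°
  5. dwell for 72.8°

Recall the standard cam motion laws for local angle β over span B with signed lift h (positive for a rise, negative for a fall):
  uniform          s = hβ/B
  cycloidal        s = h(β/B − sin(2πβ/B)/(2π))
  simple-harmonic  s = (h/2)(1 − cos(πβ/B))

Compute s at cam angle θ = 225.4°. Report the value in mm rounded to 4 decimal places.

seg 1 [0°–45.5°] cycloidal, h=29: full span → s += 29 → s = 29.0000
seg 2 [45.5°–127°] dwell: s stays 29.0000
seg 3 [127°–221.2°] simple-harmonic, h=-14: full span → s += -14 → s = 15.0000
seg 4 [221.2°–287.2°] simple-harmonic, h=-12: θ=225.4° here. β=4.2, B=66. -12/2·(1 − cos(π·0.0636)) = -0.1195 → s = 14.8805

14.8805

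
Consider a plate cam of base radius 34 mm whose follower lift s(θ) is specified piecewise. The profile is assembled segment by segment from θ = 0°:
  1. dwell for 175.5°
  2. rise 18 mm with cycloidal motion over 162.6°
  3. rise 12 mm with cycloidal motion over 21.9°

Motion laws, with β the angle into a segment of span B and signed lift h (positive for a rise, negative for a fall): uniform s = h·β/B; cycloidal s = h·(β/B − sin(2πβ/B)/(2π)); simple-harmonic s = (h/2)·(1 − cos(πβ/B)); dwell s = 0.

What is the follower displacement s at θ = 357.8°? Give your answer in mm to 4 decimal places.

seg 1 [0°–175.5°] dwell: s stays 0.0000
seg 2 [175.5°–338.1°] cycloidal, h=18: full span → s += 18 → s = 18.0000
seg 3 [338.1°–360°] cycloidal, h=12: θ=357.8° here. β=19.7, B=21.9. 12·(0.8995 − sin(2π·0.8995)/(2π)) = 11.9215 → s = 29.9215

29.9215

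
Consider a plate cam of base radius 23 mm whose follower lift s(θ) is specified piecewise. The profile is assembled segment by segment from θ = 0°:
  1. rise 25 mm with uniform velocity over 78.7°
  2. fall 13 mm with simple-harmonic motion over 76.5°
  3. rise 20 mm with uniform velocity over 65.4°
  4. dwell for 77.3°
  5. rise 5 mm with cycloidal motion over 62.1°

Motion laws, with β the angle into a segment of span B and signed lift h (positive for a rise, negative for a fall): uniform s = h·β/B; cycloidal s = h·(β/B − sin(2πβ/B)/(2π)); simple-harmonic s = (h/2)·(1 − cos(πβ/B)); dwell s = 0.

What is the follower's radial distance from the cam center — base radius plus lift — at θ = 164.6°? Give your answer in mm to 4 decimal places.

seg 1 [0°–78.7°] uniform, h=25: full span → s += 25 → s = 25.0000
seg 2 [78.7°–155.2°] simple-harmonic, h=-13: full span → s += -13 → s = 12.0000
seg 3 [155.2°–220.6°] uniform, h=20: θ=164.6° here. β=9.4, B=65.4. 20·9.4/65.4 = 2.8746 → s = 14.8746
radial distance = base radius + s = 23 + 14.8746 = 37.8746

37.8746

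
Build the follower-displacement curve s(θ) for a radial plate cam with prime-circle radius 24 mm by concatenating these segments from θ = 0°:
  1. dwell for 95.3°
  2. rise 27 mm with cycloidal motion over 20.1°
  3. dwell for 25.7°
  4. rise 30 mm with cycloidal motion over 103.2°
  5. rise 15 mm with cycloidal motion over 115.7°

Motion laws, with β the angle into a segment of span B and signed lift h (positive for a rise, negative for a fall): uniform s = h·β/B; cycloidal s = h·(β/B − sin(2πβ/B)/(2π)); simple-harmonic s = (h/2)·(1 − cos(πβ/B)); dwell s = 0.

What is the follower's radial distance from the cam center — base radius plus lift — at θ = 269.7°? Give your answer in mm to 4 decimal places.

seg 1 [0°–95.3°] dwell: s stays 0.0000
seg 2 [95.3°–115.4°] cycloidal, h=27: full span → s += 27 → s = 27.0000
seg 3 [115.4°–141.1°] dwell: s stays 27.0000
seg 4 [141.1°–244.3°] cycloidal, h=30: full span → s += 30 → s = 57.0000
seg 5 [244.3°–360°] cycloidal, h=15: θ=269.7° here. β=25.4, B=115.7. 15·(0.2195 − sin(2π·0.2195)/(2π)) = 0.9493 → s = 57.9493
radial distance = base radius + s = 24 + 57.9493 = 81.9493

81.9493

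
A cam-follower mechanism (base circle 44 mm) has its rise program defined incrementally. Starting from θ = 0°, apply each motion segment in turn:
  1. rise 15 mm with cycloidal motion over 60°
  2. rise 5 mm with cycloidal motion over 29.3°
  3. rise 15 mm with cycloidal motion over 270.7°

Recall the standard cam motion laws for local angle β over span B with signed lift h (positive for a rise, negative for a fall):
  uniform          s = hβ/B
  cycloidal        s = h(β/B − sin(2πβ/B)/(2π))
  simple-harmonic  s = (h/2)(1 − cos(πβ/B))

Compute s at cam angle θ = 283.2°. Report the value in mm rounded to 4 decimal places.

seg 1 [0°–60°] cycloidal, h=15: full span → s += 15 → s = 15.0000
seg 2 [60°–89.3°] cycloidal, h=5: full span → s += 5 → s = 20.0000
seg 3 [89.3°–360°] cycloidal, h=15: θ=283.2° here. β=193.9, B=270.7. 15·(0.7163 − sin(2π·0.7163)/(2π)) = 13.0783 → s = 33.0783

33.0783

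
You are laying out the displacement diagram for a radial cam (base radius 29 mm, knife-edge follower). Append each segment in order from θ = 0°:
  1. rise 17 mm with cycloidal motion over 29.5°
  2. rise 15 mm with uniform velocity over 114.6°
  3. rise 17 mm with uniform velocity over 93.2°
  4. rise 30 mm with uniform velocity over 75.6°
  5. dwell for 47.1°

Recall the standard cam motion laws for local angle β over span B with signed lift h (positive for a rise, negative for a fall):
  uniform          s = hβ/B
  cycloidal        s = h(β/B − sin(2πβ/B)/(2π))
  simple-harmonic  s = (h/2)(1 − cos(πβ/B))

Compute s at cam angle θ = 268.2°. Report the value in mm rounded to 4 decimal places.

seg 1 [0°–29.5°] cycloidal, h=17: full span → s += 17 → s = 17.0000
seg 2 [29.5°–144.1°] uniform, h=15: full span → s += 15 → s = 32.0000
seg 3 [144.1°–237.3°] uniform, h=17: full span → s += 17 → s = 49.0000
seg 4 [237.3°–312.9°] uniform, h=30: θ=268.2° here. β=30.9, B=75.6. 30·30.9/75.6 = 12.2619 → s = 61.2619

61.2619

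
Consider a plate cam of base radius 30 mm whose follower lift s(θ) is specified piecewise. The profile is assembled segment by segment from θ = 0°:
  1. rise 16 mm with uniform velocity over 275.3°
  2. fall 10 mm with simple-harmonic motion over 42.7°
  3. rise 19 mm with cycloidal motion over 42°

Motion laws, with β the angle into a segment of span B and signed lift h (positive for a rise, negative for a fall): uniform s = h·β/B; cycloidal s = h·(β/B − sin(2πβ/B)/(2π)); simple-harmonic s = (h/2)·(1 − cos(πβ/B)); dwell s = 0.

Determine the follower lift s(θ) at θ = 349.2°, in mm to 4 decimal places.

seg 1 [0°–275.3°] uniform, h=16: full span → s += 16 → s = 16.0000
seg 2 [275.3°–318°] simple-harmonic, h=-10: full span → s += -10 → s = 6.0000
seg 3 [318°–360°] cycloidal, h=19: θ=349.2° here. β=31.2, B=42. 19·(0.7429 − sin(2π·0.7429)/(2π)) = 17.1352 → s = 23.1352

23.1352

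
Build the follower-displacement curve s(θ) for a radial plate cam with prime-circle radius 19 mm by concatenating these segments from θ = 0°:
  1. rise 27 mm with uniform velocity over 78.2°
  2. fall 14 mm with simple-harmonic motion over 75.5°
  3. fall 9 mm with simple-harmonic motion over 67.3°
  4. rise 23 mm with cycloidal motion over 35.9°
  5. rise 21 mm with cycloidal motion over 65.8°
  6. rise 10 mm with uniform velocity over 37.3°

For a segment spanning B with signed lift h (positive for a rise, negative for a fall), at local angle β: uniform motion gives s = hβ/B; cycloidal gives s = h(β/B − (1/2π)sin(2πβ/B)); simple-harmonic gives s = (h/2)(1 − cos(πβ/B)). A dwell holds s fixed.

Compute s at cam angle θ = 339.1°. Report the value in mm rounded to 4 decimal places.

seg 1 [0°–78.2°] uniform, h=27: full span → s += 27 → s = 27.0000
seg 2 [78.2°–153.7°] simple-harmonic, h=-14: full span → s += -14 → s = 13.0000
seg 3 [153.7°–221°] simple-harmonic, h=-9: full span → s += -9 → s = 4.0000
seg 4 [221°–256.9°] cycloidal, h=23: full span → s += 23 → s = 27.0000
seg 5 [256.9°–322.7°] cycloidal, h=21: full span → s += 21 → s = 48.0000
seg 6 [322.7°–360°] uniform, h=10: θ=339.1° here. β=16.4, B=37.3. 10·16.4/37.3 = 4.3968 → s = 52.3968

52.3968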